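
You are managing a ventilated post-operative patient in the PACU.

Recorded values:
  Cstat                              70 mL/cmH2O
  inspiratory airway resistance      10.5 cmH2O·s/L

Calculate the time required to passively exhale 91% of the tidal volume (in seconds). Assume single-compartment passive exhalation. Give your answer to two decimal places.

1.77

τ = R × C = 10.5 × 70 mL/cmH2O = 10.5 × 0.070 L/cmH2O = 0.735 s.
Exhaled fraction f = 1 − e^(−t/τ) → t = −τ·ln(1 − f) = −0.735·ln(0.09) = 1.77 s.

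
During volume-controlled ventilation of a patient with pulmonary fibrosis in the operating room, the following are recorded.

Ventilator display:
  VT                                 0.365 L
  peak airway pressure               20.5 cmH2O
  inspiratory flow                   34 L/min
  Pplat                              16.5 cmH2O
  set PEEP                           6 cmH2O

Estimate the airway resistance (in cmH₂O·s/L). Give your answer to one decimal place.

Flow: 34 L/min ÷ 60 = 0.5667 L/s.
Raw = (PIP − Pplat) / flow = (20.5 − 16.5) / 0.5667 = 4.0 / 0.5667 = 7.058 cmH2O·s/L.

7.1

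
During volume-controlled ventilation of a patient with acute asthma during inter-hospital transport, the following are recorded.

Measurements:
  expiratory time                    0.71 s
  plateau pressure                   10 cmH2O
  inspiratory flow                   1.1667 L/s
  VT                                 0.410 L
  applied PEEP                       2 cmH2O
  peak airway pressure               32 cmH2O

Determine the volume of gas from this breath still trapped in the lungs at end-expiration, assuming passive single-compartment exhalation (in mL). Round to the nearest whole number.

197

R = (PIP − Pplat)/V̇ = (32 − 10) / 1.1667 = 22.0/1.1667 = 18.857 cmH2O·s/L.
C = Vt/(Pplat − PEEP) = 410.0 / (10 − 2) = 410.0/8.0 = 51.25 mL/cmH2O.
τ = R × C = 18.857 × 0.05125 L/cmH2O = 0.9664 s.
Fraction remaining = e^(−Te/τ) = e^(−0.71/0.9664) = 0.4797.
Trapped volume = 410.0 × 0.4797 = 196.68 mL.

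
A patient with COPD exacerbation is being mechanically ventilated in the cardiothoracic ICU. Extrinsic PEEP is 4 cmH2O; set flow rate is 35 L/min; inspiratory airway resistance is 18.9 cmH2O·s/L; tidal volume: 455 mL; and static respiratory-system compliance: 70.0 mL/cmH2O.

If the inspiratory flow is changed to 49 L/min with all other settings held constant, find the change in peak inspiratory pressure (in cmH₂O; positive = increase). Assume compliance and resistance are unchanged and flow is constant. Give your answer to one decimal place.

4.4

Flow: 35 L/min ÷ 60 = 0.5833 L/s.
New flow: 49 L/min ÷ 60 = 0.8167 L/s.
PIP = Vt/C + R·V̇ + PEEP (constant-flow equation of motion).
Only the resistive term changes: ΔPIP = R × ΔV̇ = 18.9 × (0.8167 − 0.5833) = 18.9 × 0.2334 = 4.411 cmH2O.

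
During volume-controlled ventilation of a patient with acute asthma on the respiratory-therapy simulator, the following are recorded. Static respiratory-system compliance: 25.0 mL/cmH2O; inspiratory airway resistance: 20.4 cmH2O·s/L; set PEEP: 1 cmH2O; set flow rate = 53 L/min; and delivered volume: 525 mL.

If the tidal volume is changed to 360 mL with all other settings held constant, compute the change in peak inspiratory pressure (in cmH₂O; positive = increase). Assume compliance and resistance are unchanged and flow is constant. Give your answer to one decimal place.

-6.6

PIP = Vt/C + R·V̇ + PEEP (constant-flow equation of motion).
Only the elastic term changes: ΔPIP = ΔVt / C = (360 − 525) / 25.0 = -6.6 cmH2O.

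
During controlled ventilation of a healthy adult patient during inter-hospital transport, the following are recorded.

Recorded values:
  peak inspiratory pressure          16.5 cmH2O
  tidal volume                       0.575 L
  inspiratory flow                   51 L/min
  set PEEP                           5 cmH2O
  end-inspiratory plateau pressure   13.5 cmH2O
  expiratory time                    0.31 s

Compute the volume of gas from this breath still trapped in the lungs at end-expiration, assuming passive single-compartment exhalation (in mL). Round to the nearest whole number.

157

Flow: 51 L/min ÷ 60 = 0.85 L/s.
R = (PIP − Pplat)/V̇ = (16.5 − 13.5) / 0.85 = 3.0/0.85 = 3.529 cmH2O·s/L.
C = Vt/(Pplat − PEEP) = 575.0 / (13.5 − 5) = 575.0/8.5 = 67.647 mL/cmH2O.
τ = R × C = 3.529 × 0.06765 L/cmH2O = 0.2387 s.
Fraction remaining = e^(−Te/τ) = e^(−0.31/0.2387) = 0.2729.
Trapped volume = 575.0 × 0.2729 = 156.92 mL.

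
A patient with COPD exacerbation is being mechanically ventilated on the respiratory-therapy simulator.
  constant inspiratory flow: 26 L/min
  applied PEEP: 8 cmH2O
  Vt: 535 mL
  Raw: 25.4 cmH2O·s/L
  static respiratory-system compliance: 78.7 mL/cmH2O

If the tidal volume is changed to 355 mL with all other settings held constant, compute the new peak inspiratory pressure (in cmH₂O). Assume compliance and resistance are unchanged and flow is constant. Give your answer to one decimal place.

23.5

Flow: 26 L/min ÷ 60 = 0.4333 L/s.
PIP = Vt/C + R·V̇ + PEEP (constant-flow equation of motion).
Only the elastic term changes: ΔPIP = ΔVt / C = (355 − 535) / 78.7 = -2.287 cmH2O.
Original PIP = 535/78.7 + 25.4×0.4333 + 8 = 25.804 cmH2O; new PIP = 25.804 + (-2.287) = 23.517 cmH2O.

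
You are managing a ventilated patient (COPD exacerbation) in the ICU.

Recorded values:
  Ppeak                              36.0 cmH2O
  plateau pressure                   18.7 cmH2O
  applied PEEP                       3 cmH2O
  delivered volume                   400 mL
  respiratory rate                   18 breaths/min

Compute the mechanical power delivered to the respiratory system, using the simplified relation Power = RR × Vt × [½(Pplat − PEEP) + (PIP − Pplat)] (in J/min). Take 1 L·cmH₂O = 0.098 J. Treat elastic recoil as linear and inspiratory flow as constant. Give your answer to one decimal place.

17.7

Per-breath work = Vt × [½(Pplat−PEEP) + (PIP−Pplat)] = 0.400 × [0.5×15.7 + 17.3] = 0.400 × 25.15 = 10.06 L·cmH2O.
Power = 18 × 10.06 = 181.08 L·cmH2O/min.
× 0.098 J/(L·cmH2O) → 17.746 J/min.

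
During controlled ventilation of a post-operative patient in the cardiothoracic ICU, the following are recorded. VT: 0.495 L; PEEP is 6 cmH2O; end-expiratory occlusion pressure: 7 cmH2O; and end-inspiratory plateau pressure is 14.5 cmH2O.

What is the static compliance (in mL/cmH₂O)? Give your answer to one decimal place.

66.0

End-expiratory occlusion gives total PEEP = 7 cmH2O (intrinsic PEEP = 7 − 6 = 1). Use total PEEP for the elastic gradient.
Cstat = Vt / (Pplat − PEEPtotal) = 495 / (14.5 − 7) = 495 / 7.5 = 66.0 mL/cmH2O.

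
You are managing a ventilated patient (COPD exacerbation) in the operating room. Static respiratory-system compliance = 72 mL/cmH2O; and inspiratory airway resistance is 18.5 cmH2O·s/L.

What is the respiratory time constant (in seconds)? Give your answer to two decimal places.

1.33

τ = R × C = 18.5 × 72 mL/cmH2O = 18.5 × 0.072 L/cmH2O = 1.332 s.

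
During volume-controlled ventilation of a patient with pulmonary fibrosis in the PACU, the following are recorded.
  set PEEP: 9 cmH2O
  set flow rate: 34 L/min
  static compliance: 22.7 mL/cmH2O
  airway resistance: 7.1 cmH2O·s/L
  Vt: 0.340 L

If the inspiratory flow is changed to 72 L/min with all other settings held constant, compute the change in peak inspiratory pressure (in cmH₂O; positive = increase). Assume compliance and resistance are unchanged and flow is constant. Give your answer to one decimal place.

4.5

Flow: 34 L/min ÷ 60 = 0.5667 L/s.
New flow: 72 L/min ÷ 60 = 1.2 L/s.
PIP = Vt/C + R·V̇ + PEEP (constant-flow equation of motion).
Only the resistive term changes: ΔPIP = R × ΔV̇ = 7.1 × (1.2 − 0.5667) = 7.1 × 0.6333 = 4.496 cmH2O.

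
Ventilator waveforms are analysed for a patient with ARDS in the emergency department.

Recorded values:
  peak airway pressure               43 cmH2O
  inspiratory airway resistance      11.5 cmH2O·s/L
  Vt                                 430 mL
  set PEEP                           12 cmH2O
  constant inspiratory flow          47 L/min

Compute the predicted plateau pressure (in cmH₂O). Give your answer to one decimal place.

34.0

Flow: 47 L/min ÷ 60 = 0.7833 L/s.
Pplat = PIP − Raw × flow = 43 − 11.5 × 0.7833 = 43 − 9.008 = 33.992 cmH2O.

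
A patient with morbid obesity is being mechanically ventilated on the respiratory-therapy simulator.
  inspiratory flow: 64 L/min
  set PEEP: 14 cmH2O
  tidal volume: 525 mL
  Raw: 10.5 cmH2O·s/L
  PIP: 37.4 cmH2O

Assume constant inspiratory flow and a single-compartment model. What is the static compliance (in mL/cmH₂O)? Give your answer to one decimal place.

Flow: 64 L/min ÷ 60 = 1.0667 L/s.
Equation of motion (constant flow): PIP = Vt/C + R·V̇ + PEEP.
Vt/C = PIP − R·V̇ − PEEP = 37.4 − 10.5×1.0667 − 14 = 37.4 − 11.2 − 14 = 12.2 cmH2O.
C = Vt / 12.2 = 525 / 12.2 = 43.033 mL/cmH2O.

43.0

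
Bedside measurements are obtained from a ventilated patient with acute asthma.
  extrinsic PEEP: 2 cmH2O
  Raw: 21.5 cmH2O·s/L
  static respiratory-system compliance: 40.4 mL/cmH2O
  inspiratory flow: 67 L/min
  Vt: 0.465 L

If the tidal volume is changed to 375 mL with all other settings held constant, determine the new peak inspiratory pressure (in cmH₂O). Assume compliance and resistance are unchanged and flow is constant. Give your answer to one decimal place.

35.3

Flow: 67 L/min ÷ 60 = 1.1167 L/s.
PIP = Vt/C + R·V̇ + PEEP (constant-flow equation of motion).
Only the elastic term changes: ΔPIP = ΔVt / C = (375 − 465) / 40.4 = -2.228 cmH2O.
Original PIP = 465/40.4 + 21.5×1.1167 + 2 = 37.519 cmH2O; new PIP = 37.519 + (-2.228) = 35.291 cmH2O.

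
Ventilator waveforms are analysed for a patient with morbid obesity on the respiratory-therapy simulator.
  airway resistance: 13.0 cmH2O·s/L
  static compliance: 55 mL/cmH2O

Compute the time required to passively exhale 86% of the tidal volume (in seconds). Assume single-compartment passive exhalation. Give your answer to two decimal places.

1.41

τ = R × C = 13.0 × 55 mL/cmH2O = 13.0 × 0.055 L/cmH2O = 0.715 s.
Exhaled fraction f = 1 − e^(−t/τ) → t = −τ·ln(1 − f) = −0.715·ln(0.14) = 1.406 s.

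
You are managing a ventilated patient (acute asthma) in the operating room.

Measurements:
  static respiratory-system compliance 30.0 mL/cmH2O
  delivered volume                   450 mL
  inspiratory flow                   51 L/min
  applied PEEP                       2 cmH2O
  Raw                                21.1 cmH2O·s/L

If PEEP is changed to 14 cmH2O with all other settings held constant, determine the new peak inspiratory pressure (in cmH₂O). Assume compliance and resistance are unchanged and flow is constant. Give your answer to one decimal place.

46.9

Flow: 51 L/min ÷ 60 = 0.85 L/s.
PIP = Vt/C + R·V̇ + PEEP (constant-flow equation of motion).
Only the baseline term changes: ΔPIP = ΔPEEP = 14 − 2 = 12.0 cmH2O.
Original PIP = 450/30.0 + 21.1×0.85 + 2 = 34.935 cmH2O; new PIP = 34.935 + (12.0) = 46.935 cmH2O.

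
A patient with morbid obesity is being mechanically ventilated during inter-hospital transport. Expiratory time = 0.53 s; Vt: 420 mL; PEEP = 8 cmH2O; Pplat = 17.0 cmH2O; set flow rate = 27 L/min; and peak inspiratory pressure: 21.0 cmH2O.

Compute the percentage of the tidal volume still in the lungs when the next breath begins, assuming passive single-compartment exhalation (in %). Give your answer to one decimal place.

Flow: 27 L/min ÷ 60 = 0.45 L/s.
R = (PIP − Pplat)/V̇ = (21.0 − 17.0) / 0.45 = 4.0/0.45 = 8.889 cmH2O·s/L.
C = Vt/(Pplat − PEEP) = 420.0 / (17.0 − 8) = 420.0/9.0 = 46.667 mL/cmH2O.
τ = R × C = 8.889 × 0.04667 L/cmH2O = 0.4148 s.
Fraction remaining at end-expiration = e^(−Te/τ) = e^(−0.53/0.4148) = 0.2787 → 27.87%.

27.9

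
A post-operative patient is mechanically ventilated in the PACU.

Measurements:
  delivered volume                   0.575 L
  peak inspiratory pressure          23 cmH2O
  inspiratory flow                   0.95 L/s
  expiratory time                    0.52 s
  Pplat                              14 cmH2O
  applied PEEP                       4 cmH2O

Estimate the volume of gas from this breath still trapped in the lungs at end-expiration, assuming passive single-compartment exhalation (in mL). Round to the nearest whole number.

221

R = (PIP − Pplat)/V̇ = (23 − 14) / 0.95 = 9.0/0.95 = 9.474 cmH2O·s/L.
C = Vt/(Pplat − PEEP) = 575.0 / (14 − 4) = 575.0/10.0 = 57.5 mL/cmH2O.
τ = R × C = 9.474 × 0.0575 L/cmH2O = 0.5448 s.
Fraction remaining = e^(−Te/τ) = e^(−0.52/0.5448) = 0.385.
Trapped volume = 575.0 × 0.385 = 221.38 mL.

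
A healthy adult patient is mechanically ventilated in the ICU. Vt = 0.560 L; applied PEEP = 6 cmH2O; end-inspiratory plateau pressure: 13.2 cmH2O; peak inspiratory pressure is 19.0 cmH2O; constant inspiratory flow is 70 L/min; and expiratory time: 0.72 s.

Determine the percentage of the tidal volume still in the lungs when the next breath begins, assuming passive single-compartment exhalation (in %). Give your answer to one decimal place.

15.5

Flow: 70 L/min ÷ 60 = 1.1667 L/s.
R = (PIP − Pplat)/V̇ = (19.0 − 13.2) / 1.1667 = 5.8/1.1667 = 4.971 cmH2O·s/L.
C = Vt/(Pplat − PEEP) = 560.0 / (13.2 − 6) = 560.0/7.2 = 77.778 mL/cmH2O.
τ = R × C = 4.971 × 0.07778 L/cmH2O = 0.3866 s.
Fraction remaining at end-expiration = e^(−Te/τ) = e^(−0.72/0.3866) = 0.1553 → 15.53%.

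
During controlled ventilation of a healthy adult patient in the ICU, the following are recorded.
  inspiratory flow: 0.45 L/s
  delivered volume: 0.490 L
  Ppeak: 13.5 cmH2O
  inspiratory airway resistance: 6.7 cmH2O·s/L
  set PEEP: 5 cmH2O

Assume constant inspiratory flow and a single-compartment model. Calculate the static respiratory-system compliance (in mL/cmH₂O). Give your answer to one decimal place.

89.3

Equation of motion (constant flow): PIP = Vt/C + R·V̇ + PEEP.
Vt/C = PIP − R·V̇ − PEEP = 13.5 − 6.7×0.45 − 5 = 13.5 − 3.015 − 5 = 5.485 cmH2O.
C = Vt / 5.485 = 490 / 5.485 = 89.335 mL/cmH2O.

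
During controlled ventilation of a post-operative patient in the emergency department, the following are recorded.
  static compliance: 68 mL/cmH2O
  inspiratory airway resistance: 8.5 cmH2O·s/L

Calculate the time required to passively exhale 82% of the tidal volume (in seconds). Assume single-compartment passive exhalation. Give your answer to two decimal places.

0.99

τ = R × C = 8.5 × 68 mL/cmH2O = 8.5 × 0.068 L/cmH2O = 0.578 s.
Exhaled fraction f = 1 − e^(−t/τ) → t = −τ·ln(1 − f) = −0.578·ln(0.18) = 0.9912 s.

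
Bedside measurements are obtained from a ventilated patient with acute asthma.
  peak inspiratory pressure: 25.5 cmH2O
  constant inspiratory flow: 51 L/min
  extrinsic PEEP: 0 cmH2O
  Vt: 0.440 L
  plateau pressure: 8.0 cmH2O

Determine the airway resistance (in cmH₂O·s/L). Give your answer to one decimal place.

Flow: 51 L/min ÷ 60 = 0.85 L/s.
Raw = (PIP − Pplat) / flow = (25.5 − 8.0) / 0.85 = 17.5 / 0.85 = 20.588 cmH2O·s/L.

20.6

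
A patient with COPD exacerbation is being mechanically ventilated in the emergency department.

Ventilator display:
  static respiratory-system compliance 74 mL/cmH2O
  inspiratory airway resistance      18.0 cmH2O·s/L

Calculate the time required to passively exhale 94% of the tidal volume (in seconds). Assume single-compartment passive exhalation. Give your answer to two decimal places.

3.75

τ = R × C = 18.0 × 74 mL/cmH2O = 18.0 × 0.074 L/cmH2O = 1.332 s.
Exhaled fraction f = 1 − e^(−t/τ) → t = −τ·ln(1 − f) = −1.332·ln(0.06) = 3.747 s.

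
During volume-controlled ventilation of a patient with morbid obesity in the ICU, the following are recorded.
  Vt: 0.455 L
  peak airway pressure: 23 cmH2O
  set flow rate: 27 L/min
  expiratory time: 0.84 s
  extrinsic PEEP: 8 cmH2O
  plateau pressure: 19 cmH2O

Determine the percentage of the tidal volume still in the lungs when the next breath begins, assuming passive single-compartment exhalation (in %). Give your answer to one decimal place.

Flow: 27 L/min ÷ 60 = 0.45 L/s.
R = (PIP − Pplat)/V̇ = (23 − 19) / 0.45 = 4.0/0.45 = 8.889 cmH2O·s/L.
C = Vt/(Pplat − PEEP) = 455.0 / (19 − 8) = 455.0/11.0 = 41.364 mL/cmH2O.
τ = R × C = 8.889 × 0.04136 L/cmH2O = 0.3676 s.
Fraction remaining at end-expiration = e^(−Te/τ) = e^(−0.84/0.3676) = 0.1018 → 10.18%.

10.2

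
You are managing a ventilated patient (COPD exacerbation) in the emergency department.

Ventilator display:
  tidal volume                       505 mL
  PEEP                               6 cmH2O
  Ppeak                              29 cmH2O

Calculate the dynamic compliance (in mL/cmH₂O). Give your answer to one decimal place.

Dynamic compliance = Vt / (PIP − PEEP) = 505 / (29 − 6) = 505 / 23.0 = 21.957 mL/cmH2O.

22.0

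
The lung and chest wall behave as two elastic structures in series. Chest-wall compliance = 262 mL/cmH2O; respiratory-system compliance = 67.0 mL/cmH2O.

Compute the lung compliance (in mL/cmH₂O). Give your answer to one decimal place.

1/CL = 1/Crs − 1/Ccw.
1/CL = 1/67.0 − 1/262 = 0.01111.
CL = 90.009 mL/cmH2O.

90.0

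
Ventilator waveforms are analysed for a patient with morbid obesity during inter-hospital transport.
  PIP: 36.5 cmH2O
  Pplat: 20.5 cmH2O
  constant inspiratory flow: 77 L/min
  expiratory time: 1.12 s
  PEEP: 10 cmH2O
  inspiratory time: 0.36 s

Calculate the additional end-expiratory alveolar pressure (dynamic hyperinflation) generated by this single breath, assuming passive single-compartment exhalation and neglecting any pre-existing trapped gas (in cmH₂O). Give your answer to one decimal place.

1.4

Flow: 77 L/min ÷ 60 = 1.2833 L/s.
Vt = flow × Ti = 1.2833 L/s × 0.36 s × 1000 mL/L = 461.99 mL.
R = (PIP − Pplat)/V̇ = (36.5 − 20.5) / 1.2833 = 16.0/1.2833 = 12.468 cmH2O·s/L.
C = Vt/(Pplat − PEEP) = 461.99 / (20.5 − 10) = 461.99/10.5 = 43.999 mL/cmH2O.
τ = R × C = 12.468 × 0.044 L/cmH2O = 0.5486 s.
Fraction remaining = e^(−Te/τ) = e^(−1.12/0.5486) = 0.1298; trapped volume = 461.99 × 0.1298 = 59.966 mL.
Additional alveolar pressure from trapping ≈ V_trapped / C = 59.966 / 43.999 = 1.363 cmH2O.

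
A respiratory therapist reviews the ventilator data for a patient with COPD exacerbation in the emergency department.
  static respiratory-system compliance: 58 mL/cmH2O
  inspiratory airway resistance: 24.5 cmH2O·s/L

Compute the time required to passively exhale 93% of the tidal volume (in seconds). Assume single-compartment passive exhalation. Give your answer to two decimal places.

τ = R × C = 24.5 × 58 mL/cmH2O = 24.5 × 0.058 L/cmH2O = 1.421 s.
Exhaled fraction f = 1 − e^(−t/τ) → t = −τ·ln(1 − f) = −1.421·ln(0.07) = 3.779 s.

3.78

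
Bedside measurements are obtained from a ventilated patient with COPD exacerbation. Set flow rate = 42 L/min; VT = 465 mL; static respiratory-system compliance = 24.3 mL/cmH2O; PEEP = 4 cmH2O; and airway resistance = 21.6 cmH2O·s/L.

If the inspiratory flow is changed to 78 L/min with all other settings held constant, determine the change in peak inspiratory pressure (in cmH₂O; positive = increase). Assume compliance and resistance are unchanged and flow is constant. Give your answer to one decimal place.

Flow: 42 L/min ÷ 60 = 0.7 L/s.
New flow: 78 L/min ÷ 60 = 1.3 L/s.
PIP = Vt/C + R·V̇ + PEEP (constant-flow equation of motion).
Only the resistive term changes: ΔPIP = R × ΔV̇ = 21.6 × (1.3 − 0.7) = 21.6 × 0.6 = 12.96 cmH2O.

13.0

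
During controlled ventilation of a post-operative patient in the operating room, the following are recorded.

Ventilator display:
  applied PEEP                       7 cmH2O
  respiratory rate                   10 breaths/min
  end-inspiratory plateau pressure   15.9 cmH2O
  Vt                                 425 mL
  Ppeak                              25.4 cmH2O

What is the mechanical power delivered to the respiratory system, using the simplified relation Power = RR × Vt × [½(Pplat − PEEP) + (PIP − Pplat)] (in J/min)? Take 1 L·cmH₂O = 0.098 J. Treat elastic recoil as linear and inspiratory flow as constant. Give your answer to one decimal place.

5.8

Per-breath work = Vt × [½(Pplat−PEEP) + (PIP−Pplat)] = 0.425 × [0.5×8.9 + 9.5] = 0.425 × 13.95 = 5.929 L·cmH2O.
Power = 10 × 5.929 = 59.29 L·cmH2O/min.
× 0.098 J/(L·cmH2O) → 5.81 J/min.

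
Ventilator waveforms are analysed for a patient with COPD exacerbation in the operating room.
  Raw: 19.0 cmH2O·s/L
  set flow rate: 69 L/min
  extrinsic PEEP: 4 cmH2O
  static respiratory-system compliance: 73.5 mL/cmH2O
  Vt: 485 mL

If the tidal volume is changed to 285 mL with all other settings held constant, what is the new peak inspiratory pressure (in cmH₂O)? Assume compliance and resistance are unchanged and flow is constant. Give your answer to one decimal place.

Flow: 69 L/min ÷ 60 = 1.15 L/s.
PIP = Vt/C + R·V̇ + PEEP (constant-flow equation of motion).
Only the elastic term changes: ΔPIP = ΔVt / C = (285 − 485) / 73.5 = -2.721 cmH2O.
Original PIP = 485/73.5 + 19.0×1.15 + 4 = 32.449 cmH2O; new PIP = 32.449 + (-2.721) = 29.728 cmH2O.

29.7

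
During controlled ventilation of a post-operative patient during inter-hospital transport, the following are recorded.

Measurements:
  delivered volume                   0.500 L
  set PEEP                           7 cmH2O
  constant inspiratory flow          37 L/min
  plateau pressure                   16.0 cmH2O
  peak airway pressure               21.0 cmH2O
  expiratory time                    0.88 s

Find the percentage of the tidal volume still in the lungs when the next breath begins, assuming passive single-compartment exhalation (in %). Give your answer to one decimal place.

14.2

Flow: 37 L/min ÷ 60 = 0.6167 L/s.
R = (PIP − Pplat)/V̇ = (21.0 − 16.0) / 0.6167 = 5.0/0.6167 = 8.108 cmH2O·s/L.
C = Vt/(Pplat − PEEP) = 500.0 / (16.0 − 7) = 500.0/9.0 = 55.556 mL/cmH2O.
τ = R × C = 8.108 × 0.05556 L/cmH2O = 0.4505 s.
Fraction remaining at end-expiration = e^(−Te/τ) = e^(−0.88/0.4505) = 0.1418 → 14.18%.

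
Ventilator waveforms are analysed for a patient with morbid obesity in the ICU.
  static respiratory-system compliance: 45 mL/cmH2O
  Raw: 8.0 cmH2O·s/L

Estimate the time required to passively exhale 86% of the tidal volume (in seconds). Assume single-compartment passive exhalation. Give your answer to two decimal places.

0.71

τ = R × C = 8.0 × 45 mL/cmH2O = 8.0 × 0.045 L/cmH2O = 0.36 s.
Exhaled fraction f = 1 − e^(−t/τ) → t = −τ·ln(1 − f) = −0.36·ln(0.14) = 0.7078 s.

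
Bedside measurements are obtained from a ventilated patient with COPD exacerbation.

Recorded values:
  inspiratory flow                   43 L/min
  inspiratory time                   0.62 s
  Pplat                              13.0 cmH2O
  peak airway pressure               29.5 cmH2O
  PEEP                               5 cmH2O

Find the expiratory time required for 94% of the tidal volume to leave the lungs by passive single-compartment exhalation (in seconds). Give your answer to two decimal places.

Flow: 43 L/min ÷ 60 = 0.7167 L/s.
Vt = flow × Ti = 0.7167 L/s × 0.62 s × 1000 mL/L = 444.35 mL.
R = (PIP − Pplat)/V̇ = (29.5 − 13.0) / 0.7167 = 16.5/0.7167 = 23.022 cmH2O·s/L.
C = Vt/(Pplat − PEEP) = 444.35 / (13.0 − 5) = 444.35/8.0 = 55.544 mL/cmH2O.
τ = R × C = 23.022 × 0.05554 L/cmH2O = 1.279 s.
t = −τ·ln(1 − 0.94) = −1.279·ln(0.06) = 3.598 s.

3.60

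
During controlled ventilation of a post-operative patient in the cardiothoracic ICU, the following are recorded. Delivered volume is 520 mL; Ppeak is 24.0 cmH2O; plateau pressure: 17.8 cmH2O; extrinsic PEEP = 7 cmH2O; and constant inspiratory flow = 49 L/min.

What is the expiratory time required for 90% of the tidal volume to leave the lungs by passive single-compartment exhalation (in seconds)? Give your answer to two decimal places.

0.84

Flow: 49 L/min ÷ 60 = 0.8167 L/s.
R = (PIP − Pplat)/V̇ = (24.0 − 17.8) / 0.8167 = 6.2/0.8167 = 7.592 cmH2O·s/L.
C = Vt/(Pplat − PEEP) = 520.0 / (17.8 − 7) = 520.0/10.8 = 48.148 mL/cmH2O.
τ = R × C = 7.592 × 0.04815 L/cmH2O = 0.3656 s.
t = −τ·ln(1 − 0.90) = −0.3656·ln(0.1) = 0.8418 s.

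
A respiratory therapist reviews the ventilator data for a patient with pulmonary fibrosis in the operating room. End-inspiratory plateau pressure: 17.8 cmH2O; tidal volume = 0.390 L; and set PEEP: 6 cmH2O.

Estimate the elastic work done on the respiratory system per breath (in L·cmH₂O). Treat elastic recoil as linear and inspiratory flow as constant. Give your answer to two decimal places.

Elastic work ≈ ½ × (Pplat − PEEP) × Vt = 0.5 × (17.8 − 6) × 0.390 L = 0.5 × 11.8 × 0.390 = 2.301 L·cmH2O.

2.30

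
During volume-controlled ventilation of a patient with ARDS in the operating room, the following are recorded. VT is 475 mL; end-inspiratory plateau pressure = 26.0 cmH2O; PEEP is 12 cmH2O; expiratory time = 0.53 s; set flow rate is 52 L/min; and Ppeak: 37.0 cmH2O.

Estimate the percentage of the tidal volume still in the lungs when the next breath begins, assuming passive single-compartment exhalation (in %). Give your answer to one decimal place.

29.2

Flow: 52 L/min ÷ 60 = 0.8667 L/s.
R = (PIP − Pplat)/V̇ = (37.0 − 26.0) / 0.8667 = 11.0/0.8667 = 12.692 cmH2O·s/L.
C = Vt/(Pplat − PEEP) = 475.0 / (26.0 − 12) = 475.0/14.0 = 33.929 mL/cmH2O.
τ = R × C = 12.692 × 0.03393 L/cmH2O = 0.4306 s.
Fraction remaining at end-expiration = e^(−Te/τ) = e^(−0.53/0.4306) = 0.292 → 29.2%.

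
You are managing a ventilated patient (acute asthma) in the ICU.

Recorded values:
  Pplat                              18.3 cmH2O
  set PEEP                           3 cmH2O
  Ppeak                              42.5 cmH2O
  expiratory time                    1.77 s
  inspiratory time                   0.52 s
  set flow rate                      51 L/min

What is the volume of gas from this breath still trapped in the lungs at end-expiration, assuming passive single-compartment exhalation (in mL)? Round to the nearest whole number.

Flow: 51 L/min ÷ 60 = 0.85 L/s.
Vt = flow × Ti = 0.85 L/s × 0.52 s × 1000 mL/L = 442.0 mL.
R = (PIP − Pplat)/V̇ = (42.5 − 18.3) / 0.85 = 24.2/0.85 = 28.471 cmH2O·s/L.
C = Vt/(Pplat − PEEP) = 442.0 / (18.3 − 3) = 442.0/15.3 = 28.889 mL/cmH2O.
τ = R × C = 28.471 × 0.02889 L/cmH2O = 0.8225 s.
Fraction remaining = e^(−Te/τ) = e^(−1.77/0.8225) = 0.1163.
Trapped volume = 442.0 × 0.1163 = 51.405 mL.

51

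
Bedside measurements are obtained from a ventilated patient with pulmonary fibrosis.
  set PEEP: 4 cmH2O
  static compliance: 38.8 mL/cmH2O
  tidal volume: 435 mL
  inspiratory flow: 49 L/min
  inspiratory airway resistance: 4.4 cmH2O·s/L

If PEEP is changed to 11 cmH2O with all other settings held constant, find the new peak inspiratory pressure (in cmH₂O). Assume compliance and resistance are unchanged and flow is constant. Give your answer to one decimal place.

25.8

Flow: 49 L/min ÷ 60 = 0.8167 L/s.
PIP = Vt/C + R·V̇ + PEEP (constant-flow equation of motion).
Only the baseline term changes: ΔPIP = ΔPEEP = 11 − 4 = 7.0 cmH2O.
Original PIP = 435/38.8 + 4.4×0.8167 + 4 = 18.805 cmH2O; new PIP = 18.805 + (7.0) = 25.805 cmH2O.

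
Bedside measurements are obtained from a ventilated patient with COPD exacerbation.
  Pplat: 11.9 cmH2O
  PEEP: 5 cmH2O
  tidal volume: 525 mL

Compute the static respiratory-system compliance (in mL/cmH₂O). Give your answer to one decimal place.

Cstat = Vt / (Pplat − PEEP) = 525 / (11.9 − 5) = 525 / 6.9 = 76.087 mL/cmH2O.

76.1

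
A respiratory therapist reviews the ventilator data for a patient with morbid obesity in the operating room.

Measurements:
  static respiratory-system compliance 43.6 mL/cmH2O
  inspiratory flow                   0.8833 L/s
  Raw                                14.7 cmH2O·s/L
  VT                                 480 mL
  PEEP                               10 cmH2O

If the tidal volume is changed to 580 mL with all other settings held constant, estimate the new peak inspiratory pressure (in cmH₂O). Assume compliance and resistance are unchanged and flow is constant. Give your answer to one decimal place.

PIP = Vt/C + R·V̇ + PEEP (constant-flow equation of motion).
Only the elastic term changes: ΔPIP = ΔVt / C = (580 − 480) / 43.6 = 2.294 cmH2O.
Original PIP = 480/43.6 + 14.7×0.8833 + 10 = 33.994 cmH2O; new PIP = 33.994 + (2.294) = 36.288 cmH2O.

36.3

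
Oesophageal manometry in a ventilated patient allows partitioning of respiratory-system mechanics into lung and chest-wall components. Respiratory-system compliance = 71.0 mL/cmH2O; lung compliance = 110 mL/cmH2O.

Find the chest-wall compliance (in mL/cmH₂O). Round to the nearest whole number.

1/Ccw = 1/Crs − 1/CL.
1/Ccw = 1/71.0 − 1/110 = 0.004994.
Ccw = 200.24 mL/cmH2O.

200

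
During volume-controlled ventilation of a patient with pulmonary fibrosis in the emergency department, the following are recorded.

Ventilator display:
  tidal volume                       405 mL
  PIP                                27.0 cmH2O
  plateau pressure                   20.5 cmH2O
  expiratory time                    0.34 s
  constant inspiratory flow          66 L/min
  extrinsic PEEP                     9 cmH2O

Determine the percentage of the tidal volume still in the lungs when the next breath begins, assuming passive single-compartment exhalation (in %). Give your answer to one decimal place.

Flow: 66 L/min ÷ 60 = 1.1 L/s.
R = (PIP − Pplat)/V̇ = (27.0 − 20.5) / 1.1 = 6.5/1.1 = 5.909 cmH2O·s/L.
C = Vt/(Pplat − PEEP) = 405.0 / (20.5 − 9) = 405.0/11.5 = 35.217 mL/cmH2O.
τ = R × C = 5.909 × 0.03522 L/cmH2O = 0.2081 s.
Fraction remaining at end-expiration = e^(−Te/τ) = e^(−0.34/0.2081) = 0.1952 → 19.52%.

19.5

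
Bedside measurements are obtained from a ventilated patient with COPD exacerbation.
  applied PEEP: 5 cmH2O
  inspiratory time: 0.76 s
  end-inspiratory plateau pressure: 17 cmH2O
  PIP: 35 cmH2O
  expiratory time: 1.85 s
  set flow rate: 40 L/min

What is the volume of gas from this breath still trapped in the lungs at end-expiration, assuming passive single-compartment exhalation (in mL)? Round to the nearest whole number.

Flow: 40 L/min ÷ 60 = 0.6667 L/s.
Vt = flow × Ti = 0.6667 L/s × 0.76 s × 1000 mL/L = 506.69 mL.
R = (PIP − Pplat)/V̇ = (35 − 17) / 0.6667 = 18.0/0.6667 = 26.999 cmH2O·s/L.
C = Vt/(Pplat − PEEP) = 506.69 / (17 − 5) = 506.69/12.0 = 42.224 mL/cmH2O.
τ = R × C = 26.999 × 0.04222 L/cmH2O = 1.14 s.
Fraction remaining = e^(−Te/τ) = e^(−1.85/1.14) = 0.1973.
Trapped volume = 506.69 × 0.1973 = 99.97 mL.

100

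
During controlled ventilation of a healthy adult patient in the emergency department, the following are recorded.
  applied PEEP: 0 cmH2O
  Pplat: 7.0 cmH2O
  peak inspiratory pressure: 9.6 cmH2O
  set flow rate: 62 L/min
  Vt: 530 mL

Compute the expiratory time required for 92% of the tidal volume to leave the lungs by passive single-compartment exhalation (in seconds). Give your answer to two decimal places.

Flow: 62 L/min ÷ 60 = 1.0333 L/s.
R = (PIP − Pplat)/V̇ = (9.6 − 7.0) / 1.0333 = 2.6/1.0333 = 2.516 cmH2O·s/L.
C = Vt/(Pplat − PEEP) = 530.0 / (7.0 − 0) = 530.0/7.0 = 75.714 mL/cmH2O.
τ = R × C = 2.516 × 0.07571 L/cmH2O = 0.1905 s.
t = −τ·ln(1 − 0.92) = −0.1905·ln(0.08) = 0.4812 s.

0.48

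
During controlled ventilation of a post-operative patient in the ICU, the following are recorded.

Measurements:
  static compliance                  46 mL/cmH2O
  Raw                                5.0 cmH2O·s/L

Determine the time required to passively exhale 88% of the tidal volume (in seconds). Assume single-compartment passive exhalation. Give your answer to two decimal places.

0.49

τ = R × C = 5.0 × 46 mL/cmH2O = 5.0 × 0.046 L/cmH2O = 0.23 s.
Exhaled fraction f = 1 − e^(−t/τ) → t = −τ·ln(1 − f) = −0.23·ln(0.12) = 0.4877 s.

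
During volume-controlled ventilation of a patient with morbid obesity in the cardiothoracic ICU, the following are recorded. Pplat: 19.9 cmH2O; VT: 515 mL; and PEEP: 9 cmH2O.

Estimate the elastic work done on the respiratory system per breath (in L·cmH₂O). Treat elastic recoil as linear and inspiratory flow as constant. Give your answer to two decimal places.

Elastic work ≈ ½ × (Pplat − PEEP) × Vt = 0.5 × (19.9 − 9) × 0.515 L = 0.5 × 10.9 × 0.515 = 2.807 L·cmH2O.

2.81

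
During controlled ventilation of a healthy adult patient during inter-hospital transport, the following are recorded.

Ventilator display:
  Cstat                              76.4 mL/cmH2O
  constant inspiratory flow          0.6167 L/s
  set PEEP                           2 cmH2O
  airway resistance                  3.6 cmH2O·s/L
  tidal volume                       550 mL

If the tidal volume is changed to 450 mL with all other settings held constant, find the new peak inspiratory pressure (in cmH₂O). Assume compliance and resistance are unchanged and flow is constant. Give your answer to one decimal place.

10.1

PIP = Vt/C + R·V̇ + PEEP (constant-flow equation of motion).
Only the elastic term changes: ΔPIP = ΔVt / C = (450 − 550) / 76.4 = -1.309 cmH2O.
Original PIP = 550/76.4 + 3.6×0.6167 + 2 = 11.419 cmH2O; new PIP = 11.419 + (-1.309) = 10.11 cmH2O.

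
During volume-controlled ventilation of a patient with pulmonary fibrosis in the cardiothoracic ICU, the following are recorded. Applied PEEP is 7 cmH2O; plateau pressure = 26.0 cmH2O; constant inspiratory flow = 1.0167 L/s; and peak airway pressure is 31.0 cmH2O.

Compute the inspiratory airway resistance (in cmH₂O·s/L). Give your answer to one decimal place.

Raw = (PIP − Pplat) / flow = (31.0 − 26.0) / 1.0167 = 5.0 / 1.0167 = 4.918 cmH2O·s/L.

4.9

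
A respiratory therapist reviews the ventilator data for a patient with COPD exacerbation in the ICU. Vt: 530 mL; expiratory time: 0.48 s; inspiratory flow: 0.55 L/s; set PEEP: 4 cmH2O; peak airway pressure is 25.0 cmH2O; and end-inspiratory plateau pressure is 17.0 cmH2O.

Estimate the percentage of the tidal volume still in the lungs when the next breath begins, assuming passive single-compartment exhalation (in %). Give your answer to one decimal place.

44.5

R = (PIP − Pplat)/V̇ = (25.0 − 17.0) / 0.55 = 8.0/0.55 = 14.545 cmH2O·s/L.
C = Vt/(Pplat − PEEP) = 530.0 / (17.0 − 4) = 530.0/13.0 = 40.769 mL/cmH2O.
τ = R × C = 14.545 × 0.04077 L/cmH2O = 0.593 s.
Fraction remaining at end-expiration = e^(−Te/τ) = e^(−0.48/0.593) = 0.4451 → 44.51%.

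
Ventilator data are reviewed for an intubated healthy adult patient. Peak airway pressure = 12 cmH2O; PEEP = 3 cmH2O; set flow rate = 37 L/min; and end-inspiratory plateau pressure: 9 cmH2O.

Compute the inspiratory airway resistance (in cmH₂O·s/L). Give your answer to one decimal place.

4.9

Flow: 37 L/min ÷ 60 = 0.6167 L/s.
Raw = (PIP − Pplat) / flow = (12 − 9) / 0.6167 = 3.0 / 0.6167 = 4.865 cmH2O·s/L.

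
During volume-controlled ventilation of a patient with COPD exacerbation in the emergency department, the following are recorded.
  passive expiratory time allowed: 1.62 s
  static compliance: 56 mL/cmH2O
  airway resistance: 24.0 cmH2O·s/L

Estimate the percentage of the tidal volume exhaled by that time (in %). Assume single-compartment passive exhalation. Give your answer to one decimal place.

τ = R × C = 24.0 × 56 mL/cmH2O = 24.0 × 0.056 L/cmH2O = 1.344 s.
Passive exhalation: V(t)/V₀ = e^(−t/τ) = e^(−1.62/1.344) = 0.2996.
Fraction exhaled = 1 − 0.2996 = 0.7004 → 70.04%.

70.0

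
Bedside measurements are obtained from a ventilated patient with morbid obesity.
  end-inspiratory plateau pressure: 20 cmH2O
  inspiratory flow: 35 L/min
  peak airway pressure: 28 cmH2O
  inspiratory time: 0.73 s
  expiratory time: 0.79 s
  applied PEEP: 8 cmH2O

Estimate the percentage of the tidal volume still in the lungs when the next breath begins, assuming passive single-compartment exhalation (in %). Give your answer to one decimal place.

Flow: 35 L/min ÷ 60 = 0.5833 L/s.
Vt = flow × Ti = 0.5833 L/s × 0.73 s × 1000 mL/L = 425.81 mL.
R = (PIP − Pplat)/V̇ = (28 − 20) / 0.5833 = 8.0/0.5833 = 13.715 cmH2O·s/L.
C = Vt/(Pplat − PEEP) = 425.81 / (20 − 8) = 425.81/12.0 = 35.484 mL/cmH2O.
τ = R × C = 13.715 × 0.03548 L/cmH2O = 0.4866 s.
Fraction remaining at end-expiration = e^(−Te/τ) = e^(−0.79/0.4866) = 0.1972 → 19.72%.

19.7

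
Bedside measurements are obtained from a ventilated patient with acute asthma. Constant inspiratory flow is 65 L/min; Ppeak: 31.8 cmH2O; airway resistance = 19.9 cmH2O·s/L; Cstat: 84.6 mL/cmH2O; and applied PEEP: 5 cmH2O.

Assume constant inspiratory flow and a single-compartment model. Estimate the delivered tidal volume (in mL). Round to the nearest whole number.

Flow: 65 L/min ÷ 60 = 1.0833 L/s.
Equation of motion (constant flow): PIP = Vt/C + R·V̇ + PEEP.
Vt/C = PIP − R·V̇ − PEEP = 31.8 − 21.558 − 5 = 5.242 cmH2O.
Vt = C × 5.242 = 84.6 × 5.242 = 443.47 mL.

443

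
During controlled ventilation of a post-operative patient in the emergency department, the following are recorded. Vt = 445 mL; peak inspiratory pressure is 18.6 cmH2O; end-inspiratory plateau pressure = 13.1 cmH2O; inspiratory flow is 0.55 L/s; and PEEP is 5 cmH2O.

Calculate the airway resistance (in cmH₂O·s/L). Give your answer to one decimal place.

10.0

Raw = (PIP − Pplat) / flow = (18.6 − 13.1) / 0.55 = 5.5 / 0.55 = 10.0 cmH2O·s/L.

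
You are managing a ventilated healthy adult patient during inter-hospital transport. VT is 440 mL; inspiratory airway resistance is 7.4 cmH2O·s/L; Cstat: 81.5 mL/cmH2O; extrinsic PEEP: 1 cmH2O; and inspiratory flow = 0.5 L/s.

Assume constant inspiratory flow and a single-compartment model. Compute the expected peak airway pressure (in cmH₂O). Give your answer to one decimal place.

Equation of motion (constant flow): PIP = Vt/C + R·V̇ + PEEP.
PIP = 440/81.5 + 7.4×0.5 + 1 = 5.399 + 3.7 + 1 = 10.099 cmH2O.

10.1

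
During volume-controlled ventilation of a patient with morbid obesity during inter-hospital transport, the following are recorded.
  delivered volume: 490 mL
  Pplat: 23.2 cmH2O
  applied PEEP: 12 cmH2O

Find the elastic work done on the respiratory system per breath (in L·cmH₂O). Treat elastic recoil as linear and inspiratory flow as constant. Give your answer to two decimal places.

Elastic work ≈ ½ × (Pplat − PEEP) × Vt = 0.5 × (23.2 − 12) × 0.490 L = 0.5 × 11.2 × 0.490 = 2.744 L·cmH2O.

2.74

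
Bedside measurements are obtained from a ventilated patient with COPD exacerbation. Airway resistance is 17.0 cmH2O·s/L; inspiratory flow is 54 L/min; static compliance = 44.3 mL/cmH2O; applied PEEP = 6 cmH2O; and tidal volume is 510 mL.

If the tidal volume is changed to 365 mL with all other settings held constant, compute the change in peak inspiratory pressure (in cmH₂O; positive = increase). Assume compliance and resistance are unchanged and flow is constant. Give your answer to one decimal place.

PIP = Vt/C + R·V̇ + PEEP (constant-flow equation of motion).
Only the elastic term changes: ΔPIP = ΔVt / C = (365 − 510) / 44.3 = -3.273 cmH2O.

-3.3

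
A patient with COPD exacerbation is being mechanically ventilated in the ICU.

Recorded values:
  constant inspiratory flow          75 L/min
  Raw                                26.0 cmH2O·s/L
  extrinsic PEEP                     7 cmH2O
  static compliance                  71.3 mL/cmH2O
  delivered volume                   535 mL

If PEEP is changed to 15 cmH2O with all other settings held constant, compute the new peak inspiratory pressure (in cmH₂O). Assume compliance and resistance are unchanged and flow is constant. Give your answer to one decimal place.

Flow: 75 L/min ÷ 60 = 1.25 L/s.
PIP = Vt/C + R·V̇ + PEEP (constant-flow equation of motion).
Only the baseline term changes: ΔPIP = ΔPEEP = 15 − 7 = 8.0 cmH2O.
Original PIP = 535/71.3 + 26.0×1.25 + 7 = 47.004 cmH2O; new PIP = 47.004 + (8.0) = 55.004 cmH2O.

55.0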